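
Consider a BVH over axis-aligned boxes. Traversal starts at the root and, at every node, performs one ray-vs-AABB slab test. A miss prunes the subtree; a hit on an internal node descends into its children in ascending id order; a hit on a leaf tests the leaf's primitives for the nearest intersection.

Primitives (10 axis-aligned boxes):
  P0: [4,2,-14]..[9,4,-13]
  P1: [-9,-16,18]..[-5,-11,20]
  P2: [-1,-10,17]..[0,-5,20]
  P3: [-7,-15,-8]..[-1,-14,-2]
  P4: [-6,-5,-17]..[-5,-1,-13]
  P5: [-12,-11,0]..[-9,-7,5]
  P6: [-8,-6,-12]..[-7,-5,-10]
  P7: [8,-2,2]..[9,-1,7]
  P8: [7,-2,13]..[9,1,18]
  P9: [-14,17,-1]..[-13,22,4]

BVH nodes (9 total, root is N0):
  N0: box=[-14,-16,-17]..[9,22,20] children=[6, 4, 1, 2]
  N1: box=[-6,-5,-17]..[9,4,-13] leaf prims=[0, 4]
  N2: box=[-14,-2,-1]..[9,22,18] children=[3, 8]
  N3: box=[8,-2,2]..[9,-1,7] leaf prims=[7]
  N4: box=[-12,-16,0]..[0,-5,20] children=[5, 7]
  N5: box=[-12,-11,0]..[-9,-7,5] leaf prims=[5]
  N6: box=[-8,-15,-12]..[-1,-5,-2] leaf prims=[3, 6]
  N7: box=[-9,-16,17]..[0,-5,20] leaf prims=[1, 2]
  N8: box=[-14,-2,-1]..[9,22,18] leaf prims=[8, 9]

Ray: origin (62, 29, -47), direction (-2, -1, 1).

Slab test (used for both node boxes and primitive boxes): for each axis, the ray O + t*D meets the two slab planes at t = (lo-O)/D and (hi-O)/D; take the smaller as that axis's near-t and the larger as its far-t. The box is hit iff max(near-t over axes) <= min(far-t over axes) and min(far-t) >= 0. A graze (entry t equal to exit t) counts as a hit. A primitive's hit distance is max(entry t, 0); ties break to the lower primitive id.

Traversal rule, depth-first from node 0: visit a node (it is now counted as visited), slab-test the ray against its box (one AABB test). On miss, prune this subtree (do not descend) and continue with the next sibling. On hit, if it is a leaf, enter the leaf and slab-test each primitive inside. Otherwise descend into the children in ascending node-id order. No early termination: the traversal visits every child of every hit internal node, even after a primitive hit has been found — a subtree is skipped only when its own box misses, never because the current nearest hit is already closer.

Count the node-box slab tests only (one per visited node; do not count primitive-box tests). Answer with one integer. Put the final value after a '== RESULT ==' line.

Trace the traversal:
N0 x:[53/2,38] y:[7,45] z:[30,67] -> hit [30,38], descend [1, 2, 4, 6]
  N1 x:[53/2,34] y:[25,34] z:[30,34] -> hit [30,34] leaf, test {P0(miss), P4@t=67/2}
  N2 x:[53/2,38] y:[7,31] z:[46,65] -> miss, prune
  N4 x:[31,37] y:[34,45] z:[47,67] -> miss, prune
  N6 x:[63/2,35] y:[34,44] z:[35,45] -> hit [35,35] leaf, test {P3(miss), P6@t=35}

order=[0, 1, 2, 4, 6]  |boxes|=5  |leaves|=2  hit=P4

== RESULT ==
5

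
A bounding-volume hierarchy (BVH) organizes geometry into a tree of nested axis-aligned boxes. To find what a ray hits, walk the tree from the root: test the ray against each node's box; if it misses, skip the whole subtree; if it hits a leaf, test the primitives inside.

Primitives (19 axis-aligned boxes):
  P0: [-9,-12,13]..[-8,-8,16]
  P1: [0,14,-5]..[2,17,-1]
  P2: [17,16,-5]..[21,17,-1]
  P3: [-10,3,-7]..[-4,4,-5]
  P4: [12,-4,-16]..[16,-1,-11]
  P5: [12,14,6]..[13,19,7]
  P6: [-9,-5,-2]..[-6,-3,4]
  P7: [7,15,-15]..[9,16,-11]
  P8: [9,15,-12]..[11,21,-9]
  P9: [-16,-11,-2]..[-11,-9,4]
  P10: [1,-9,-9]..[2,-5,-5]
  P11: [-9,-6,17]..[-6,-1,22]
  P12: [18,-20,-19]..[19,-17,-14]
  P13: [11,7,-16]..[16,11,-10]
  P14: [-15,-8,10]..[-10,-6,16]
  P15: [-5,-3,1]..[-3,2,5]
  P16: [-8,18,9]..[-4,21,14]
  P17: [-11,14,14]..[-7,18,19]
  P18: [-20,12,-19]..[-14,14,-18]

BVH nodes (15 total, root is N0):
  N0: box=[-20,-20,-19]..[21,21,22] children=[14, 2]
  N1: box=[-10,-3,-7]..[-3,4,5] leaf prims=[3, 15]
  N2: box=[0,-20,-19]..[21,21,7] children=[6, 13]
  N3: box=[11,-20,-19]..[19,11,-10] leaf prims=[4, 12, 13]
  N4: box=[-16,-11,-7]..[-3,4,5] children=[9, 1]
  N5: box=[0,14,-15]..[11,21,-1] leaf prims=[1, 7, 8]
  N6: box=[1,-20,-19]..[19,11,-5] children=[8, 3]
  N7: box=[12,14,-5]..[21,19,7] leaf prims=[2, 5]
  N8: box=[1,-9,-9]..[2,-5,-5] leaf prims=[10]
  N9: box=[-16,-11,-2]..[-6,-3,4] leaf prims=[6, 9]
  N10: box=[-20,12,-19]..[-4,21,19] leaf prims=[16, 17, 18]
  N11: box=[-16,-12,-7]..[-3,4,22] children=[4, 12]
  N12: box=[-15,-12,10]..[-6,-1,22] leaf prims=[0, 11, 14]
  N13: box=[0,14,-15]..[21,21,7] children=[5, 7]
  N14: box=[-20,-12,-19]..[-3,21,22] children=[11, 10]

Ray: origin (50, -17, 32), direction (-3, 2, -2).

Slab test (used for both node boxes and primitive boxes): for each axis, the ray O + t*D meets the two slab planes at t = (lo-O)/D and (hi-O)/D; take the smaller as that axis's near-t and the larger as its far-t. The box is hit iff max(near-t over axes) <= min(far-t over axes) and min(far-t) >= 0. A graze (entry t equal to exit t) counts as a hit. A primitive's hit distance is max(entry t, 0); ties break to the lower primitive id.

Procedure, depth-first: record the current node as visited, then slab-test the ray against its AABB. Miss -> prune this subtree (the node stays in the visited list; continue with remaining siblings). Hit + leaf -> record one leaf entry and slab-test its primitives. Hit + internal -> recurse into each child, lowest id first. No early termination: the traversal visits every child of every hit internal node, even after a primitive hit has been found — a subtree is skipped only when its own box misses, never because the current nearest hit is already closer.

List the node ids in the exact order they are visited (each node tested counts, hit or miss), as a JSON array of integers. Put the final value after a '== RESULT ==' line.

Trace the traversal:
N0 x:[29/3,70/3] y:[-3/2,19] z:[5,51/2] -> hit [29/3,19], descend [2, 14]
  N2 x:[29/3,50/3] y:[-3/2,19] z:[25/2,51/2] -> hit [25/2,50/3], descend [6, 13]
    N6 x:[31/3,49/3] y:[-3/2,14] z:[37/2,51/2] -> miss, prune
    N13 x:[29/3,50/3] y:[31/2,19] z:[25/2,47/2] -> hit [31/2,50/3], descend [5, 7]
      N5 x:[13,50/3] y:[31/2,19] z:[33/2,47/2] -> hit [33/2,50/3] leaf, test {P1@t=33/2, P7(miss), P8(miss)}
      N7 x:[29/3,38/3] y:[31/2,18] z:[25/2,37/2] -> miss, prune
  N14 x:[53/3,70/3] y:[5/2,19] z:[5,51/2] -> hit [53/3,19], descend [10, 11]
    N10 x:[18,70/3] y:[29/2,19] z:[13/2,51/2] -> hit [18,19] leaf, test {P16(miss), P17(miss), P18(miss)}
    N11 x:[53/3,22] y:[5/2,21/2] z:[5,39/2] -> miss, prune

9 AABB tests over nodes [0, 2, 6, 13, 5, 7, 14, 10, 11]; 2 leaves entered; closest P1.

== RESULT ==
[0, 2, 6, 13, 5, 7, 14, 10, 11]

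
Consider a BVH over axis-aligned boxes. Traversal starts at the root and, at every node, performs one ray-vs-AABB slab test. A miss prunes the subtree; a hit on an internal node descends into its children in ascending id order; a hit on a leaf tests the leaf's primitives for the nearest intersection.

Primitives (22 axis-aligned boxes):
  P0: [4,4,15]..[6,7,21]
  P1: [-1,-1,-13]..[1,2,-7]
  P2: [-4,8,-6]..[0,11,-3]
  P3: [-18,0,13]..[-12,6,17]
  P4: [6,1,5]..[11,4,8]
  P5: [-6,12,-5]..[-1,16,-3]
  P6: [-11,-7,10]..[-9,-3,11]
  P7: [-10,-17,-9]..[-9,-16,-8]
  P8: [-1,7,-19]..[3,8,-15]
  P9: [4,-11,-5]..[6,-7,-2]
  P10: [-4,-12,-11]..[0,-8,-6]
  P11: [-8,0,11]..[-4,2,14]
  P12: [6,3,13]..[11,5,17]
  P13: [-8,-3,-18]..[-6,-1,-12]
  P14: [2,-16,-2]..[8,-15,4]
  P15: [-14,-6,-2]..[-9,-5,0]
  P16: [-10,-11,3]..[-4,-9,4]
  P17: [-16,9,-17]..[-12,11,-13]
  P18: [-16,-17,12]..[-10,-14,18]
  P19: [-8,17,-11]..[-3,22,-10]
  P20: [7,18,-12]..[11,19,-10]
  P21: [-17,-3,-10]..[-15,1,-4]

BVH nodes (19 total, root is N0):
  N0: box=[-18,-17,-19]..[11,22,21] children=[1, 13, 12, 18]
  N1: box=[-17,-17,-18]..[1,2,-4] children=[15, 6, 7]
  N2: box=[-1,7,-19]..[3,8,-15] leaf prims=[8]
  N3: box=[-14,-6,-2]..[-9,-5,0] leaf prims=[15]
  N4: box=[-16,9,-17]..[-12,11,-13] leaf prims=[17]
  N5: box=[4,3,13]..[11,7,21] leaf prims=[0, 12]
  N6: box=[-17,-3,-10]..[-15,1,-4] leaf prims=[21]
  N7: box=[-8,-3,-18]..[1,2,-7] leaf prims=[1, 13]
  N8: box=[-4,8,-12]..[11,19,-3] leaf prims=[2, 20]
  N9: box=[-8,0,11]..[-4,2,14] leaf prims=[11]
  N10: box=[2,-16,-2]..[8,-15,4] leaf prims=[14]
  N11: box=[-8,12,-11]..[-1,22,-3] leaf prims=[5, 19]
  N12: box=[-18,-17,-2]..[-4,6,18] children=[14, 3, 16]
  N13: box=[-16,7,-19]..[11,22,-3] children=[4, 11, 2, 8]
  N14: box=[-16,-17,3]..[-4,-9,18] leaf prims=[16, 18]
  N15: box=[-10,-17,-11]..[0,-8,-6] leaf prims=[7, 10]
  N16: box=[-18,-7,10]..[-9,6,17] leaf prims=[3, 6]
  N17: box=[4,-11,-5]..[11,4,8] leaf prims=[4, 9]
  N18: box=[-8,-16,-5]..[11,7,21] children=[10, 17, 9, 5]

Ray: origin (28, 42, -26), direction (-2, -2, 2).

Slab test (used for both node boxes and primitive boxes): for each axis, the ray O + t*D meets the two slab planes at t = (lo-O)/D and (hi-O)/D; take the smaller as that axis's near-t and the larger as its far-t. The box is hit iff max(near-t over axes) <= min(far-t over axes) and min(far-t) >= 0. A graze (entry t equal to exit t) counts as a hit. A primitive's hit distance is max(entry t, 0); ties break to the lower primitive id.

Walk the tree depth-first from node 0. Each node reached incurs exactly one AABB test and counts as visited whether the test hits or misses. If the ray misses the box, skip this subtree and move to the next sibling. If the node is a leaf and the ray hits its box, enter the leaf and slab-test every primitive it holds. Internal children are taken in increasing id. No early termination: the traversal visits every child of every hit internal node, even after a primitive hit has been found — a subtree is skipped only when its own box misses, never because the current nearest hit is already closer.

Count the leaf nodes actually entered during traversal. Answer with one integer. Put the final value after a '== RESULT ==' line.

Trace the traversal:
N0 x:[17/2,23] y:[10,59/2] z:[7/2,47/2] -> hit [10,23], descend [1, 12, 13, 18]
  N1 x:[27/2,45/2] y:[20,59/2] z:[4,11] -> miss, prune
  N12 x:[16,23] y:[18,59/2] z:[12,22] -> hit [18,22], descend [3, 14, 16]
    N3 x:[37/2,21] y:[47/2,24] z:[12,13] -> miss, prune
    N14 x:[16,22] y:[51/2,59/2] z:[29/2,22] -> miss, prune
    N16 x:[37/2,23] y:[18,49/2] z:[18,43/2] -> hit [37/2,43/2] leaf, test {P3@t=20, P6(miss)}
  N13 x:[17/2,22] y:[10,35/2] z:[7/2,23/2] -> hit [10,23/2], descend [2, 4, 8, 11]
    N2 x:[25/2,29/2] y:[17,35/2] z:[7/2,11/2] -> miss, prune
    N4 x:[20,22] y:[31/2,33/2] z:[9/2,13/2] -> miss, prune
    N8 x:[17/2,16] y:[23/2,17] z:[7,23/2] -> hit [23/2,23/2] leaf, test {P2(miss), P20(miss)}
    N11 x:[29/2,18] y:[10,15] z:[15/2,23/2] -> miss, prune
  N18 x:[17/2,18] y:[35/2,29] z:[21/2,47/2] -> hit [35/2,18], descend [5, 9, 10, 17]
    N5 x:[17/2,12] y:[35/2,39/2] z:[39/2,47/2] -> miss, prune
    N9 x:[16,18] y:[20,21] z:[37/2,20] -> miss, prune
    N10 x:[10,13] y:[57/2,29] z:[12,15] -> miss, prune
    N17 x:[17/2,12] y:[19,53/2] z:[21/2,17] -> miss, prune

order=[0, 1, 12, 3, 14, 16, 13, 2, 4, 8, 11, 18, 5, 9, 10, 17]  |boxes|=16  |leaves|=2  hit=P3

== RESULT ==
2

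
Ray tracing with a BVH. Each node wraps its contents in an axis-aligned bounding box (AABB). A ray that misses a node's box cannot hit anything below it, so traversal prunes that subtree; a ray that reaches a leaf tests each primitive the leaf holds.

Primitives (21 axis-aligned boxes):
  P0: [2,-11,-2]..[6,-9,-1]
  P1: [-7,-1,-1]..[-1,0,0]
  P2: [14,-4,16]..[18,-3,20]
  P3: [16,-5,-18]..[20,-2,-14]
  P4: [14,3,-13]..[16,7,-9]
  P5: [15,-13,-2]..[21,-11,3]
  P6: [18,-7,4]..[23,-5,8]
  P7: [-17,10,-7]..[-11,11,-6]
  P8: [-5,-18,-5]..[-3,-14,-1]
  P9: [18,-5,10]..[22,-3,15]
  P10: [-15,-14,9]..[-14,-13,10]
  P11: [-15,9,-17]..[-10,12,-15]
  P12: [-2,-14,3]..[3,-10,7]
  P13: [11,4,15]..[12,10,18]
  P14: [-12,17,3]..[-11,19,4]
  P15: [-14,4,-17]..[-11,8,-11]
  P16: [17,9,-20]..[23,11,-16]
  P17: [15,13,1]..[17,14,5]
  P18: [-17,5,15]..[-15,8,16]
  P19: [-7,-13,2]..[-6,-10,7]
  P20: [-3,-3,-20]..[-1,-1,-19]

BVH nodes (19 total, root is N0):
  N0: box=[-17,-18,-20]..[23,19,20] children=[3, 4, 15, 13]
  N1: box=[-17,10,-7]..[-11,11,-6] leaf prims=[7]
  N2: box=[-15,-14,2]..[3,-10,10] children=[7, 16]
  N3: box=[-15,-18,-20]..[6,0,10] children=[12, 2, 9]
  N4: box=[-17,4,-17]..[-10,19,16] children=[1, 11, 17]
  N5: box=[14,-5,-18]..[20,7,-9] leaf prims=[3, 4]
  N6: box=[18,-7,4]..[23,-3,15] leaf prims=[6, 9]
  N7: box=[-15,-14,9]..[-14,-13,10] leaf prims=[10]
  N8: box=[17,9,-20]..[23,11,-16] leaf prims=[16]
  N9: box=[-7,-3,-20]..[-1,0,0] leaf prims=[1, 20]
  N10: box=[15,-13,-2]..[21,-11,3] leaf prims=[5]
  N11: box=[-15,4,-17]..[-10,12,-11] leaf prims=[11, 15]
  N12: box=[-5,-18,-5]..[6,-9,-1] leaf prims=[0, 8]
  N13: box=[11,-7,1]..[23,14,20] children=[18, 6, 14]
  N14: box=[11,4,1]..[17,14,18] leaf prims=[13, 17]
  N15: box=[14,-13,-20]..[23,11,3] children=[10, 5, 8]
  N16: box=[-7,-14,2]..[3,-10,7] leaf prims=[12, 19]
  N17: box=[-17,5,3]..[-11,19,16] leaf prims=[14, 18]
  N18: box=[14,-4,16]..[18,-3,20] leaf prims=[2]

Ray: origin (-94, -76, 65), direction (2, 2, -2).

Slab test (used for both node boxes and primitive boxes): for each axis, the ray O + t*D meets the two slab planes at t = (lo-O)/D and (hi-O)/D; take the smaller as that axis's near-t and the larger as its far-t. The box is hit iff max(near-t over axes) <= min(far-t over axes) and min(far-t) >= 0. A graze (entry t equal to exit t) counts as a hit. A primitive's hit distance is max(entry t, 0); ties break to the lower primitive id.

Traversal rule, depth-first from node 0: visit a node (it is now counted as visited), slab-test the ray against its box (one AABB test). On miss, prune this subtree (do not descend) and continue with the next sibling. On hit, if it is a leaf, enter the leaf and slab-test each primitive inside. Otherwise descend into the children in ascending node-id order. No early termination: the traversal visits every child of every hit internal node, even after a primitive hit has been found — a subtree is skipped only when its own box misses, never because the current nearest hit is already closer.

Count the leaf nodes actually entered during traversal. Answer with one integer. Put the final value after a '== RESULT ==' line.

Walk:
N0 x:[77/2,117/2] y:[29,95/2] z:[45/2,85/2] -> hit [77/2,85/2], descend [3, 4, 13, 15]
  N3 x:[79/2,50] y:[29,38] z:[55/2,85/2] -> miss, prune
  N4 x:[77/2,42] y:[40,95/2] z:[49/2,41] -> hit [40,41], descend [1, 11, 17]
    N1 x:[77/2,83/2] y:[43,87/2] z:[71/2,36] -> miss, prune
    N11 x:[79/2,42] y:[40,44] z:[38,41] -> hit [40,41] leaf, test {P11(miss), P15@t=40}
    N17 x:[77/2,83/2] y:[81/2,95/2] z:[49/2,31] -> miss, prune
  N13 x:[105/2,117/2] y:[69/2,45] z:[45/2,32] -> miss, prune
  N15 x:[54,117/2] y:[63/2,87/2] z:[31,85/2] -> miss, prune

Summary -> nodes [0, 3, 4, 1, 11, 17, 13, 15]; box-tests=8; leaf-entries=1; first=P15

== RESULT ==
1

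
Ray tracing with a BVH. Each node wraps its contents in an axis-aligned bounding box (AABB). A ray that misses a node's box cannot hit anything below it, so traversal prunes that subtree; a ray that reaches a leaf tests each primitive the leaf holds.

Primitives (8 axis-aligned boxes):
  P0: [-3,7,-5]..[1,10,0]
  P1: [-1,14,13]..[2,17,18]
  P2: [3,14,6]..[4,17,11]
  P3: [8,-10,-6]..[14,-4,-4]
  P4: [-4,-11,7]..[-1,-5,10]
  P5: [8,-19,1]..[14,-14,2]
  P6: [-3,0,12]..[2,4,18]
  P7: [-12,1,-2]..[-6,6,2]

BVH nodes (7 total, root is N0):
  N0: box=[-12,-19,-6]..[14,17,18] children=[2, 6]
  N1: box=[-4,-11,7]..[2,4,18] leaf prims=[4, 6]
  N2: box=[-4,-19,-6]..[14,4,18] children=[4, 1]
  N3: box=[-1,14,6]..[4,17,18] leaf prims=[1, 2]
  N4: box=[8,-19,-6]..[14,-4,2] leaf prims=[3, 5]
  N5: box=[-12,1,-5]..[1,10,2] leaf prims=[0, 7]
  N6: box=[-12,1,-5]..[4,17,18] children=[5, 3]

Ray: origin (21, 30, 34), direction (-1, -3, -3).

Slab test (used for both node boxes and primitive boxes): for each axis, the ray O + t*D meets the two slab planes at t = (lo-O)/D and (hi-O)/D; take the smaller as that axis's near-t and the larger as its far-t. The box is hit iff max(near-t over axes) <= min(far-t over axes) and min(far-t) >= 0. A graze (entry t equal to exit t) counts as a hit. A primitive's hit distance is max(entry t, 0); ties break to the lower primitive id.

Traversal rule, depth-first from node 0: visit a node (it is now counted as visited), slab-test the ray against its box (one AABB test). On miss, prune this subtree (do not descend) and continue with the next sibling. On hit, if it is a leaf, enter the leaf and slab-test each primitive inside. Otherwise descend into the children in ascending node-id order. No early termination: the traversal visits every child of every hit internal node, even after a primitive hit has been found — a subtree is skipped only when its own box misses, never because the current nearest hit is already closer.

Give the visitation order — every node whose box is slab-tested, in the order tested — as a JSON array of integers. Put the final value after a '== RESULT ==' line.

Traverse from the root:
N0 x:[7,33] y:[13/3,49/3] z:[16/3,40/3] -> hit [7,40/3], descend [2, 6]
  N2 x:[7,25] y:[26/3,49/3] z:[16/3,40/3] -> hit [26/3,40/3], descend [1, 4]
    N1 x:[19,25] y:[26/3,41/3] z:[16/3,9] -> miss, prune
    N4 x:[7,13] y:[34/3,49/3] z:[32/3,40/3] -> hit [34/3,13] leaf, test {P3@t=38/3, P5(miss)}
  N6 x:[17,33] y:[13/3,29/3] z:[16/3,13] -> miss, prune

order=[0, 2, 1, 4, 6]  |boxes|=5  |leaves|=1  hit=P3

== RESULT ==
[0, 2, 1, 4, 6]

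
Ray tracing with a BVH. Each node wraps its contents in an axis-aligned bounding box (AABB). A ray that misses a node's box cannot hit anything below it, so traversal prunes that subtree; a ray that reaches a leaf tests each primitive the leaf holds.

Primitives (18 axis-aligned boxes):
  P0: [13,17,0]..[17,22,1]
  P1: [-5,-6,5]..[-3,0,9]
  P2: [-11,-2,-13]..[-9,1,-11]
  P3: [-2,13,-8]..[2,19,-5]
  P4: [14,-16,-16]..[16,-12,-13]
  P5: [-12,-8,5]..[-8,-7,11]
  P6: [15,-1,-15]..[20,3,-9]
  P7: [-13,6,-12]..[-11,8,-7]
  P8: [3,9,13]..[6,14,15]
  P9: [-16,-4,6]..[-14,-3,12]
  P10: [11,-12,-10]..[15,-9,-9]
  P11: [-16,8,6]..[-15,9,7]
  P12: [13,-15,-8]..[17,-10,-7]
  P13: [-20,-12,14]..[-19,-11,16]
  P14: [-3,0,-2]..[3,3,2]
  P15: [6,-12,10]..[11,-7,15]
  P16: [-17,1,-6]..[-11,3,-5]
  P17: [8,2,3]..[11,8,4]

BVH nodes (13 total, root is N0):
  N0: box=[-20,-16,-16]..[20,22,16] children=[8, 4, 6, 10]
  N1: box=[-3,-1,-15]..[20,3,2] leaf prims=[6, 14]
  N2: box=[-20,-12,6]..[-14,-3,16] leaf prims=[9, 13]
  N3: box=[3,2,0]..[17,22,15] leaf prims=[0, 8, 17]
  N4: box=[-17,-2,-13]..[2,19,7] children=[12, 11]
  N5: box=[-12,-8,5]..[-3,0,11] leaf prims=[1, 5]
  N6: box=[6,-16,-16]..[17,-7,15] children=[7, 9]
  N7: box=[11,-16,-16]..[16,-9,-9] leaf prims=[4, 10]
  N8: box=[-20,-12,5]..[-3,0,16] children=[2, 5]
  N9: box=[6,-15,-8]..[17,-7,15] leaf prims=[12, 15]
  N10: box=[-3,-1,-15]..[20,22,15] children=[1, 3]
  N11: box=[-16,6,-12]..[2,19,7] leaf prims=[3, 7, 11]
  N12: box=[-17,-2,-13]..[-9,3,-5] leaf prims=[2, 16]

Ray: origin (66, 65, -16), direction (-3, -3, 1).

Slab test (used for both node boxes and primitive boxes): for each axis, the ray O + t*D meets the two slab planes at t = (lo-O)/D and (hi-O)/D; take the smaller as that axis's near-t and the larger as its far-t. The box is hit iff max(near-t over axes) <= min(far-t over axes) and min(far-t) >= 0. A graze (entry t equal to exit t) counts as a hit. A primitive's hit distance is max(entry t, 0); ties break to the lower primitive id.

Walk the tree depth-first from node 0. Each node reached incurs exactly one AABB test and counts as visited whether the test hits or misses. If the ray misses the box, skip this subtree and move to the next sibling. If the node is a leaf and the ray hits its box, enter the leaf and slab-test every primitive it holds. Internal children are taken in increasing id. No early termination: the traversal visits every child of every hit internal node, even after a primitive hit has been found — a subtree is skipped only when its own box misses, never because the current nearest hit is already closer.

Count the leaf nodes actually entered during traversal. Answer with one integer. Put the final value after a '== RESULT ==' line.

Traverse from the root:
N0 x:[46/3,86/3] y:[43/3,27] z:[0,32] -> hit [46/3,27], descend [4, 6, 8, 10]
  N4 x:[64/3,83/3] y:[46/3,67/3] z:[3,23] -> hit [64/3,67/3], descend [11, 12]
    N11 x:[64/3,82/3] y:[46/3,59/3] z:[4,23] -> miss, prune
    N12 x:[25,83/3] y:[62/3,67/3] z:[3,11] -> miss, prune
  N6 x:[49/3,20] y:[24,27] z:[0,31] -> miss, prune
  N8 x:[23,86/3] y:[65/3,77/3] z:[21,32] -> hit [23,77/3], descend [2, 5]
    N2 x:[80/3,86/3] y:[68/3,77/3] z:[22,32] -> miss, prune
    N5 x:[23,26] y:[65/3,73/3] z:[21,27] -> hit [23,73/3] leaf, test {P1@t=23, P5(miss)}
  N10 x:[46/3,23] y:[43/3,22] z:[1,31] -> hit [46/3,22], descend [1, 3]
    N1 x:[46/3,23] y:[62/3,22] z:[1,18] -> miss, prune
    N3 x:[49/3,21] y:[43/3,21] z:[16,31] -> hit [49/3,21] leaf, test {P0(miss), P8(miss), P17@t=19}

Visited [0, 4, 11, 12, 6, 8, 2, 5, 10, 1, 3]. Tests: 11 box, 2 leaf. Nearest: P17.

== RESULT ==
2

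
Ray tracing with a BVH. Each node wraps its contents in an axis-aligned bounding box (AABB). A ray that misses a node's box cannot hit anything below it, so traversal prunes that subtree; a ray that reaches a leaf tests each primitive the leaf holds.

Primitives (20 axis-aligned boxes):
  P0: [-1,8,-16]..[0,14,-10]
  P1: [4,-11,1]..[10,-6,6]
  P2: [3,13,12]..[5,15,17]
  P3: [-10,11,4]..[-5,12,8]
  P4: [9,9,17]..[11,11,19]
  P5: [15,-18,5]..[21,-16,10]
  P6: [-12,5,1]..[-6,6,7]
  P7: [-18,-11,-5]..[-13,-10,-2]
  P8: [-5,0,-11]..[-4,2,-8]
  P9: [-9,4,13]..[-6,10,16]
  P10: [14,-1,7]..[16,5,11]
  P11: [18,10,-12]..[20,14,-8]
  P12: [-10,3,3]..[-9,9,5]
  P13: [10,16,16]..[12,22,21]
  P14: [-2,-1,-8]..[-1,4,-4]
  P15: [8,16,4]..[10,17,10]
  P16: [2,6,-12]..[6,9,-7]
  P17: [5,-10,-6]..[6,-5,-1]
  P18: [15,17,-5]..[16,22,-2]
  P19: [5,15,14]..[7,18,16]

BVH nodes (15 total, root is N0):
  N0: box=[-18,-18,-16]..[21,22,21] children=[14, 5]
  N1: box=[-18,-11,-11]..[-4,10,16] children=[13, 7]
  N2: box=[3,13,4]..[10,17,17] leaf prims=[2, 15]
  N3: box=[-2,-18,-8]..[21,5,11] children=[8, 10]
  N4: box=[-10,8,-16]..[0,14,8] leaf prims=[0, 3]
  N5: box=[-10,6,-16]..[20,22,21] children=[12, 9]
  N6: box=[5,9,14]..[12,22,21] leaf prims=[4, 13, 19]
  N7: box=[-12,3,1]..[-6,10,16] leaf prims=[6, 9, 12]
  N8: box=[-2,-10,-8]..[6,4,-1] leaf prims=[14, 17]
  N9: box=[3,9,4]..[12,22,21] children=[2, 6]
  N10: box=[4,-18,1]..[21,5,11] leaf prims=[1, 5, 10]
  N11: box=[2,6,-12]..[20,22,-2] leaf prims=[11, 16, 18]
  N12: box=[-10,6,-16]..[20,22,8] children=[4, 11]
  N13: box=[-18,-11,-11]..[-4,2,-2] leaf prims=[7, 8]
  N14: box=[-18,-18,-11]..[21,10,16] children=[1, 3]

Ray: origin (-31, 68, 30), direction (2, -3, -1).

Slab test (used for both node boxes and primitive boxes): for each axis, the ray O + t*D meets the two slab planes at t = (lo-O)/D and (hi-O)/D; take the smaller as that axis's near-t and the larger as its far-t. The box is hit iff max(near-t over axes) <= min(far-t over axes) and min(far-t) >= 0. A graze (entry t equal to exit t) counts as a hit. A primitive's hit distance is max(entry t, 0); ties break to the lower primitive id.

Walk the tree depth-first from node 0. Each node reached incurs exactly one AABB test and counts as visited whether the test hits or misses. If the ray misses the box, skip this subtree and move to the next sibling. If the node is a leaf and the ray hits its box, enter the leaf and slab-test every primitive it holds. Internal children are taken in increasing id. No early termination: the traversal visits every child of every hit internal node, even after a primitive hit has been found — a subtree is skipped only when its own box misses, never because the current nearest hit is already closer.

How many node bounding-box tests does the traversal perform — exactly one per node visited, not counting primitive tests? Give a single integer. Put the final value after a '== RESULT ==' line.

Trace the traversal:
N0 x:[13/2,26] y:[46/3,86/3] z:[9,46] -> hit [46/3,26], descend [5, 14]
  N5 x:[21/2,51/2] y:[46/3,62/3] z:[9,46] -> hit [46/3,62/3], descend [9, 12]
    N9 x:[17,43/2] y:[46/3,59/3] z:[9,26] -> hit [17,59/3], descend [2, 6]
      N2 x:[17,41/2] y:[17,55/3] z:[13,26] -> hit [17,55/3] leaf, test {P2@t=53/3, P15(miss)}
      N6 x:[18,43/2] y:[46/3,59/3] z:[9,16] -> miss, prune
    N12 x:[21/2,51/2] y:[46/3,62/3] z:[22,46] -> miss, prune
  N14 x:[13/2,26] y:[58/3,86/3] z:[14,41] -> hit [58/3,26], descend [1, 3]
    N1 x:[13/2,27/2] y:[58/3,79/3] z:[14,41] -> miss, prune
    N3 x:[29/2,26] y:[21,86/3] z:[19,38] -> hit [21,26], descend [8, 10]
      N8 x:[29/2,37/2] y:[64/3,26] z:[31,38] -> miss, prune
      N10 x:[35/2,26] y:[21,86/3] z:[19,29] -> hit [21,26] leaf, test {P1(miss), P5(miss), P10@t=45/2}

Visited [0, 5, 9, 2, 6, 12, 14, 1, 3, 8, 10]. Tests: 11 box, 2 leaf. Nearest: P2.

== RESULT ==
11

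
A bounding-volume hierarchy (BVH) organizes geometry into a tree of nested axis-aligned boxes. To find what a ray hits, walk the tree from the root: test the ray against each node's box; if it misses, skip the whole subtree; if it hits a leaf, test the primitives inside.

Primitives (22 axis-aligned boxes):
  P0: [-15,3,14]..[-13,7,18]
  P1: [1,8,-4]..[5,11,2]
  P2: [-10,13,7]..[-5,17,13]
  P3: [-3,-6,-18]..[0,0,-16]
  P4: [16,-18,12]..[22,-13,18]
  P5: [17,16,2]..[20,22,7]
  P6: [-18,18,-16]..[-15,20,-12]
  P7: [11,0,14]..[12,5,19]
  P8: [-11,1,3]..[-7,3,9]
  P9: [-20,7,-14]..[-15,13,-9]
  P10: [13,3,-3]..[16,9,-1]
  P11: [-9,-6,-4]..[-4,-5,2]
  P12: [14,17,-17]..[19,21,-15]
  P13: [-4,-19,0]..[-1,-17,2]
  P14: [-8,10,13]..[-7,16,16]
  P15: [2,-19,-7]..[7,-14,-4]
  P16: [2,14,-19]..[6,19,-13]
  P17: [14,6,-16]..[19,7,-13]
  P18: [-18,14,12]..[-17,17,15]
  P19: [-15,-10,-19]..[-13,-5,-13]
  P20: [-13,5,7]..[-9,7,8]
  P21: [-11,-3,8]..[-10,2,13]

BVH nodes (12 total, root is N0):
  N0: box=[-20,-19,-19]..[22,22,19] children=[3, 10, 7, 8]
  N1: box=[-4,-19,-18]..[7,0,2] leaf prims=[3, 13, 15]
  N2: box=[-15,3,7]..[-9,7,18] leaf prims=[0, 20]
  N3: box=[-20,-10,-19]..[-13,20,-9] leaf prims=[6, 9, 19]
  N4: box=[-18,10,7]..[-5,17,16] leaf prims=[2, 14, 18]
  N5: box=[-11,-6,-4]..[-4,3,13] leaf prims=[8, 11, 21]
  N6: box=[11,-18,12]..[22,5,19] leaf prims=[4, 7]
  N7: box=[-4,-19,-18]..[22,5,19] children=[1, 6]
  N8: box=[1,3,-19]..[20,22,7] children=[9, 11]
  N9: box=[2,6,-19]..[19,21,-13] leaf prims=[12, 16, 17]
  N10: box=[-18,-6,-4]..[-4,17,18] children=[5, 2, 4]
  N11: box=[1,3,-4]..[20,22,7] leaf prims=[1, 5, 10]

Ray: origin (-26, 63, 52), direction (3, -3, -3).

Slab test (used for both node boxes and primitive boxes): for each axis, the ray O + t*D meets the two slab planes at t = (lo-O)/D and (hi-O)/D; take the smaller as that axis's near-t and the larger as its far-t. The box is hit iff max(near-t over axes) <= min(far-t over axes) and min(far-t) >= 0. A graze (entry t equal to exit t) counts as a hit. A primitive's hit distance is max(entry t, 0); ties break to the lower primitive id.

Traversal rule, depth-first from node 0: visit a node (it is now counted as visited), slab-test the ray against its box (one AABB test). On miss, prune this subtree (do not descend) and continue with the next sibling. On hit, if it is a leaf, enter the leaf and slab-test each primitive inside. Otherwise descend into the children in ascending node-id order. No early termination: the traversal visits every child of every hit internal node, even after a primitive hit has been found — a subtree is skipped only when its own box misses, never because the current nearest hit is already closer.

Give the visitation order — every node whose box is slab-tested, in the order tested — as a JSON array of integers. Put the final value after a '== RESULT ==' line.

Traverse from the root:
N0 x:[2,16] y:[41/3,82/3] z:[11,71/3] -> hit [41/3,16], descend [3, 7, 8, 10]
  N3 x:[2,13/3] y:[43/3,73/3] z:[61/3,71/3] -> miss, prune
  N7 x:[22/3,16] y:[58/3,82/3] z:[11,70/3] -> miss, prune
  N8 x:[9,46/3] y:[41/3,20] z:[15,71/3] -> hit [15,46/3], descend [9, 11]
    N9 x:[28/3,15] y:[14,19] z:[65/3,71/3] -> miss, prune
    N11 x:[9,46/3] y:[41/3,20] z:[15,56/3] -> hit [15,46/3] leaf, test {P1(miss), P5@t=15, P10(miss)}
  N10 x:[8/3,22/3] y:[46/3,23] z:[34/3,56/3] -> miss, prune

Summary -> nodes [0, 3, 7, 8, 9, 11, 10]; box-tests=7; leaf-entries=1; first=P5

== RESULT ==
[0, 3, 7, 8, 9, 11, 10]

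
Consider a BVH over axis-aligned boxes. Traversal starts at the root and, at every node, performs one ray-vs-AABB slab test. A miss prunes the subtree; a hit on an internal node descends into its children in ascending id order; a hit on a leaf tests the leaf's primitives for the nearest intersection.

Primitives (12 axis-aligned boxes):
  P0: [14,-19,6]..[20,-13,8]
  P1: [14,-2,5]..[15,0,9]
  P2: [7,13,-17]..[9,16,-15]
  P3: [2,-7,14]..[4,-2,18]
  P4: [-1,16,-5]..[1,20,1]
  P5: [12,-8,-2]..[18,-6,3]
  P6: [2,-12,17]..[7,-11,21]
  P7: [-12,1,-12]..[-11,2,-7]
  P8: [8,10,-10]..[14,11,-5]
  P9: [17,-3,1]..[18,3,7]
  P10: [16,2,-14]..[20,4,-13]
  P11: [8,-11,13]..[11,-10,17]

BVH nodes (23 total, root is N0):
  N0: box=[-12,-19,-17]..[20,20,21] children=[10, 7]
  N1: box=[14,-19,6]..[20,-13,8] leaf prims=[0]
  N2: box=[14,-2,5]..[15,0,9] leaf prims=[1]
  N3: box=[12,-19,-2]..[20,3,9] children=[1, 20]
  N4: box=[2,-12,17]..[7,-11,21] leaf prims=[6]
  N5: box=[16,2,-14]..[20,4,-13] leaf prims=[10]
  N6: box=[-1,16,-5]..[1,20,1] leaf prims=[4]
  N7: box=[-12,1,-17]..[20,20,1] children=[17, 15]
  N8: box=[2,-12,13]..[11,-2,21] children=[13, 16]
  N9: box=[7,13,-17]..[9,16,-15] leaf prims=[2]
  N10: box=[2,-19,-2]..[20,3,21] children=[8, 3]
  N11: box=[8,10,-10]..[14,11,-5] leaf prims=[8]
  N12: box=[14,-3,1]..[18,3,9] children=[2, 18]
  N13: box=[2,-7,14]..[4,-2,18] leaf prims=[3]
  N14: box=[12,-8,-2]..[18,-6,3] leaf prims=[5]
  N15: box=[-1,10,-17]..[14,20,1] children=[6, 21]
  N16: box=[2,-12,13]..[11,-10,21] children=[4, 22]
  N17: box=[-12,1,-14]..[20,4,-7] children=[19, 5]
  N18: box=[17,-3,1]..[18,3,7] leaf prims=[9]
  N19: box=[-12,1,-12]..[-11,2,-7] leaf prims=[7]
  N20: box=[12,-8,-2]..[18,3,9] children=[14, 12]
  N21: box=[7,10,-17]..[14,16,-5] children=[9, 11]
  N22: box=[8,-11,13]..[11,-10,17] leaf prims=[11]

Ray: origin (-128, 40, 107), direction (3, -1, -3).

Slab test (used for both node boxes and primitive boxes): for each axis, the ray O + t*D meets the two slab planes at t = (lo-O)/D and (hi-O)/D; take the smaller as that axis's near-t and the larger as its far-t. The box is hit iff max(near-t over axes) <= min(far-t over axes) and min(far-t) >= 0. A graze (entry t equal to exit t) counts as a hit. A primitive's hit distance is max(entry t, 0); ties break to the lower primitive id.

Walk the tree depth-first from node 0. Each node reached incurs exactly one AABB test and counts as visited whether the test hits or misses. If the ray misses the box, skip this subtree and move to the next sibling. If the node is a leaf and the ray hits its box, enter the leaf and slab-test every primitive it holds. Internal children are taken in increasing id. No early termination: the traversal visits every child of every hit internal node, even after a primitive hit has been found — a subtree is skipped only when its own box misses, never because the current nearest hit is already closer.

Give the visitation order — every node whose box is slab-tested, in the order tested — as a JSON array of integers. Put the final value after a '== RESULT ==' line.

Trace the traversal:
N0 x:[116/3,148/3] y:[20,59] z:[86/3,124/3] -> hit [116/3,124/3], descend [7, 10]
  N7 x:[116/3,148/3] y:[20,39] z:[106/3,124/3] -> hit [116/3,39], descend [15, 17]
    N15 x:[127/3,142/3] y:[20,30] z:[106/3,124/3] -> miss, prune
    N17 x:[116/3,148/3] y:[36,39] z:[38,121/3] -> hit [116/3,39], descend [5, 19]
      N5 x:[48,148/3] y:[36,38] z:[40,121/3] -> miss, prune
      N19 x:[116/3,39] y:[38,39] z:[38,119/3] -> hit [116/3,39] leaf, test {P7@t=116/3}
  N10 x:[130/3,148/3] y:[37,59] z:[86/3,109/3] -> miss, prune

7 AABB tests over nodes [0, 7, 15, 17, 5, 19, 10]; 1 leaf entered; closest P7.

== RESULT ==
[0, 7, 15, 17, 5, 19, 10]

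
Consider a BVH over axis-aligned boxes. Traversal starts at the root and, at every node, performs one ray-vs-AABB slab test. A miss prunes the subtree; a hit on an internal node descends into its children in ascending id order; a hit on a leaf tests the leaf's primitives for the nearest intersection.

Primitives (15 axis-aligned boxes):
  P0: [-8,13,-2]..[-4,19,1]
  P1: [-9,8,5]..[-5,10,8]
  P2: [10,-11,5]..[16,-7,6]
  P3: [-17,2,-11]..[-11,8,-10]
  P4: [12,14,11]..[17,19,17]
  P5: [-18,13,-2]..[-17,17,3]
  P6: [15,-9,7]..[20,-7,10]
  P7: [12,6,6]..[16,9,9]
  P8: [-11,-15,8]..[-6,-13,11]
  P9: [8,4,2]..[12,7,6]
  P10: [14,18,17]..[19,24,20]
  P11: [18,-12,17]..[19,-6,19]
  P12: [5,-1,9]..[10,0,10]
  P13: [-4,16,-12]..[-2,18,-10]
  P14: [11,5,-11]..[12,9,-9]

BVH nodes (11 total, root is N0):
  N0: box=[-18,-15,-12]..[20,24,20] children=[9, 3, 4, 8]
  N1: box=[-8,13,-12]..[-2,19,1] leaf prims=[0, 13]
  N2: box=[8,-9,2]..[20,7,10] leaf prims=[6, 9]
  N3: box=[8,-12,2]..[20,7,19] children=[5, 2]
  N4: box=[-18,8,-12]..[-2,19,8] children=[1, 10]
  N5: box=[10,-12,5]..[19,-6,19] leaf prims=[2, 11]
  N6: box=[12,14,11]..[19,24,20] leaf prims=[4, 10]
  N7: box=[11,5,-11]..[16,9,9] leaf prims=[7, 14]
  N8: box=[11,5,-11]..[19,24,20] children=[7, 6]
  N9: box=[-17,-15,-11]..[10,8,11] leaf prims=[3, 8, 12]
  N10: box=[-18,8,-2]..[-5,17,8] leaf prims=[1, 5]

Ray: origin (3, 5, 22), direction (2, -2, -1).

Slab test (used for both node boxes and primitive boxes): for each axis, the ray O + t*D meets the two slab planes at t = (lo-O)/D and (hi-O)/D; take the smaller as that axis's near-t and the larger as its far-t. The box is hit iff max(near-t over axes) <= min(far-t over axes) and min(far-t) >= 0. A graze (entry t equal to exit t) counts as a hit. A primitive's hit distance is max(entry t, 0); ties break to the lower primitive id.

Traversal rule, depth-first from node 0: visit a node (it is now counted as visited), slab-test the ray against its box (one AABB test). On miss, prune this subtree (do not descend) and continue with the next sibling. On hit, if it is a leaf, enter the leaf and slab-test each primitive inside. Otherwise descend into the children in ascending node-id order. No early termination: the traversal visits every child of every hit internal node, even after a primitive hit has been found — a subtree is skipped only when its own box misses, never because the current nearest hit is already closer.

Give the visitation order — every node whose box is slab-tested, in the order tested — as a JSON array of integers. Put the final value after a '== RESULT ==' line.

Walk:
N0 x:[-21/2,17/2] y:[-19/2,10] z:[2,34] -> hit [2,17/2], descend [3, 4, 8, 9]
  N3 x:[5/2,17/2] y:[-1,17/2] z:[3,20] -> hit [3,17/2], descend [2, 5]
    N2 x:[5/2,17/2] y:[-1,7] z:[12,20] -> miss, prune
    N5 x:[7/2,8] y:[11/2,17/2] z:[3,17] -> hit [11/2,8] leaf, test {P2(miss), P11(miss)}
  N4 x:[-21/2,-5/2] y:[-7,-3/2] z:[14,34] -> miss, prune
  N8 x:[4,8] y:[-19/2,0] z:[2,33] -> miss, prune
  N9 x:[-10,7/2] y:[-3/2,10] z:[11,33] -> miss, prune

order=[0, 3, 2, 5, 4, 8, 9]  |boxes|=7  |leaves|=1  hit=miss

== RESULT ==
[0, 3, 2, 5, 4, 8, 9]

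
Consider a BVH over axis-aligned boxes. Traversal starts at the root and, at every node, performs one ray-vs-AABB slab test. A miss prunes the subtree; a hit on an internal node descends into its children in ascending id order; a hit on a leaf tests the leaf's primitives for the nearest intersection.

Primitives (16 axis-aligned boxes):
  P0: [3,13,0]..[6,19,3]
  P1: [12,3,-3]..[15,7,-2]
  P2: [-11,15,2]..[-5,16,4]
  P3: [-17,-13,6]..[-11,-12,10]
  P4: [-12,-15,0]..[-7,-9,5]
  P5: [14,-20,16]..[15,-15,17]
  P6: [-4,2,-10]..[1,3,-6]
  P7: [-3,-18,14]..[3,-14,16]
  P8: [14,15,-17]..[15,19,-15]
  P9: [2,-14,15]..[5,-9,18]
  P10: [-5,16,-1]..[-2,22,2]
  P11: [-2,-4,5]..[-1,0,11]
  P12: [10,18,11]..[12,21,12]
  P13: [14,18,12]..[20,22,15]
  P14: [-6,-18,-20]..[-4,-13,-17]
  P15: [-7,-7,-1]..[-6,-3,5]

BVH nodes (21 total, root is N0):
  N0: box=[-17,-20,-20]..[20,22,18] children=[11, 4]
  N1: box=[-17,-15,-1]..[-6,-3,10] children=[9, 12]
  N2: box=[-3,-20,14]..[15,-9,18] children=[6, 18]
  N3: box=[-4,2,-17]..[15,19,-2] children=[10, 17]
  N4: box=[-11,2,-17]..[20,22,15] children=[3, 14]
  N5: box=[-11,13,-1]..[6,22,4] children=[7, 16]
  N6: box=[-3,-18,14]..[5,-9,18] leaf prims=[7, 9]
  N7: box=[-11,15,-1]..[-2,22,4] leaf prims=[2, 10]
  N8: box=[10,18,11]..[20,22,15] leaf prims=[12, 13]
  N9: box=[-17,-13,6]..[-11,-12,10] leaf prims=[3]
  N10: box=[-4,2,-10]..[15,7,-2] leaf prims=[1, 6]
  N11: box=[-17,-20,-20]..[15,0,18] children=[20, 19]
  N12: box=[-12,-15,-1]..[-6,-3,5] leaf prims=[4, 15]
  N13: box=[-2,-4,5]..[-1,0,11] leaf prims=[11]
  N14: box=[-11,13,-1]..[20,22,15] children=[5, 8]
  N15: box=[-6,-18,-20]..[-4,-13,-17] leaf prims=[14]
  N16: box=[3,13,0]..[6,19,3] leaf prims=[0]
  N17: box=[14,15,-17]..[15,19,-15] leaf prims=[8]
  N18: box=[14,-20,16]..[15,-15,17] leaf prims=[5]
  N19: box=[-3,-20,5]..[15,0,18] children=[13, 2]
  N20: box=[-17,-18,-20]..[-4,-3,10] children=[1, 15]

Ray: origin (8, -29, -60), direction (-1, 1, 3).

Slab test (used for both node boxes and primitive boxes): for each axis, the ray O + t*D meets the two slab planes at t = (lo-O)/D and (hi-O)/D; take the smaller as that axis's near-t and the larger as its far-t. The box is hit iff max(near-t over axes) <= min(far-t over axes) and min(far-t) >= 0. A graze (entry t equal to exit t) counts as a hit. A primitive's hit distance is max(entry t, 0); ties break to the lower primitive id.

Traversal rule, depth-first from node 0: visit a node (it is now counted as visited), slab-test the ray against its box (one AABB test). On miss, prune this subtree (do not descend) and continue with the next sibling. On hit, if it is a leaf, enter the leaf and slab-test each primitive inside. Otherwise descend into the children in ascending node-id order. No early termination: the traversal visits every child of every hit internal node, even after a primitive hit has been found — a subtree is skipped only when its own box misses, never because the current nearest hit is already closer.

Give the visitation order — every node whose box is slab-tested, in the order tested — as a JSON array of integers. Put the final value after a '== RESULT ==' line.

Walk:
N0 x:[-12,25] y:[9,51] z:[40/3,26] -> hit [40/3,25], descend [4, 11]
  N4 x:[-12,19] y:[31,51] z:[43/3,25] -> miss, prune
  N11 x:[-7,25] y:[9,29] z:[40/3,26] -> hit [40/3,25], descend [19, 20]
    N19 x:[-7,11] y:[9,29] z:[65/3,26] -> miss, prune
    N20 x:[12,25] y:[11,26] z:[40/3,70/3] -> hit [40/3,70/3], descend [1, 15]
      N1 x:[14,25] y:[14,26] z:[59/3,70/3] -> hit [59/3,70/3], descend [9, 12]
        N9 x:[19,25] y:[16,17] z:[22,70/3] -> miss, prune
        N12 x:[14,20] y:[14,26] z:[59/3,65/3] -> hit [59/3,20] leaf, test {P4@t=20, P15(miss)}
      N15 x:[12,14] y:[11,16] z:[40/3,43/3] -> hit [40/3,14] leaf, test {P14@t=40/3}

Summary -> nodes [0, 4, 11, 19, 20, 1, 9, 12, 15]; box-tests=9; leaf-entries=2; first=P14

== RESULT ==
[0, 4, 11, 19, 20, 1, 9, 12, 15]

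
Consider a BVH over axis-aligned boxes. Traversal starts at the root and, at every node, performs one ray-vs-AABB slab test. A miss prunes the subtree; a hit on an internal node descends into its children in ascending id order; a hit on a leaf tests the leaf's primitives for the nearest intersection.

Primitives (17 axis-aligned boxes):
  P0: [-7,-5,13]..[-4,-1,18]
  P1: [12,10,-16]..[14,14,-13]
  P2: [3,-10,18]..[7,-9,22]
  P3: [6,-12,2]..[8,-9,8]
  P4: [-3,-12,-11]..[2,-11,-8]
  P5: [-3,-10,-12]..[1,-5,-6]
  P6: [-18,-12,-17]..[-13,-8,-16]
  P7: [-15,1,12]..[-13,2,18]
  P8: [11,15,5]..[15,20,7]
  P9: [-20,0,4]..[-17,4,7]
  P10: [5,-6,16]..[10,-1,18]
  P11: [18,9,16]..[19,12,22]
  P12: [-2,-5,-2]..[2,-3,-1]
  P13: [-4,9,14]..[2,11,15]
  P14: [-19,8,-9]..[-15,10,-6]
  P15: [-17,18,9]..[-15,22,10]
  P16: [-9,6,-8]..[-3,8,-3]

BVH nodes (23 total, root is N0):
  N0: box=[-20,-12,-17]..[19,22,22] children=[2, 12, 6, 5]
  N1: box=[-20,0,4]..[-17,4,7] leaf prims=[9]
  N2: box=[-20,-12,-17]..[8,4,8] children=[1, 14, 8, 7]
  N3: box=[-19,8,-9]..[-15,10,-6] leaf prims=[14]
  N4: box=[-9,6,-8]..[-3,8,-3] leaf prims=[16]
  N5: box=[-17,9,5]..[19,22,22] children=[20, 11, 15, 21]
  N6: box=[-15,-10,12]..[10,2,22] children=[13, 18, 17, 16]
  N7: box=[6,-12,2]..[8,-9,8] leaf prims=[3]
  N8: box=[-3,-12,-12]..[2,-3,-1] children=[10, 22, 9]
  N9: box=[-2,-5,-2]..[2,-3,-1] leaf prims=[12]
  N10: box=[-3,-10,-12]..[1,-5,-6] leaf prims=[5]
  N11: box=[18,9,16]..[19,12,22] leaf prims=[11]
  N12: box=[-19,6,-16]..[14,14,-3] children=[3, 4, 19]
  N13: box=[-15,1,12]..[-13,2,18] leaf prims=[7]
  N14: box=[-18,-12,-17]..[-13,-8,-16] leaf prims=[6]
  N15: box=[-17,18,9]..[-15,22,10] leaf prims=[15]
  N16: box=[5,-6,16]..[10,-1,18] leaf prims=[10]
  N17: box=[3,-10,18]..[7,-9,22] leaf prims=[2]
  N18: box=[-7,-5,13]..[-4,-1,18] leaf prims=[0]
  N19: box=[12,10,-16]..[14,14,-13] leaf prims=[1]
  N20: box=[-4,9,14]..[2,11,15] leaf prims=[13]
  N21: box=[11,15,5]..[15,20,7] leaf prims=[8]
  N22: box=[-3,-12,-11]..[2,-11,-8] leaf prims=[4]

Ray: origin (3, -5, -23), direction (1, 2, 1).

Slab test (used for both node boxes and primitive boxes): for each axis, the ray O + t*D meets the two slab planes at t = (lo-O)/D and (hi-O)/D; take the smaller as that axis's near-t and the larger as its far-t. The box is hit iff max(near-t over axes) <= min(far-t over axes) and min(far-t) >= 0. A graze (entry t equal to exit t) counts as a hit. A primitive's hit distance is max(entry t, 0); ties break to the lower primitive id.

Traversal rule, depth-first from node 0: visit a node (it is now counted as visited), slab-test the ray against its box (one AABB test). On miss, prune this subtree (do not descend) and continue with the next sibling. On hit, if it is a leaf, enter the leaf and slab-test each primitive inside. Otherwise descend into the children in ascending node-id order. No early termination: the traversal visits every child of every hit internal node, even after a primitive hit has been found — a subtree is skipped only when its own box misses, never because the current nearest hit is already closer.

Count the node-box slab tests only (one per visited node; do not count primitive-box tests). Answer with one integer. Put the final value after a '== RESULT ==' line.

Trace the traversal:
N0 x:[-23,16] y:[-7/2,27/2] z:[6,45] -> hit [6,27/2], descend [2, 5, 6, 12]
  N2 x:[-23,5] y:[-7/2,9/2] z:[6,31] -> miss, prune
  N5 x:[-20,16] y:[7,27/2] z:[28,45] -> miss, prune
  N6 x:[-18,7] y:[-5/2,7/2] z:[35,45] -> miss, prune
  N12 x:[-22,11] y:[11/2,19/2] z:[7,20] -> hit [7,19/2], descend [3, 4, 19]
    N3 x:[-22,-18] y:[13/2,15/2] z:[14,17] -> miss, prune
    N4 x:[-12,-6] y:[11/2,13/2] z:[15,20] -> miss, prune
    N19 x:[9,11] y:[15/2,19/2] z:[7,10] -> hit [9,19/2] leaf, test {P1@t=9}

order=[0, 2, 5, 6, 12, 3, 4, 19]  |boxes|=8  |leaves|=1  hit=P1

== RESULT ==
8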